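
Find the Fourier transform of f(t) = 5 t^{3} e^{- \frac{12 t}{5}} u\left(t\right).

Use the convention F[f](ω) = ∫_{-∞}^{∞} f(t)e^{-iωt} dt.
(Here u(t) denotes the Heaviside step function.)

F(ω) = \frac{18750}{\left(5 i \omega + 12\right)^{4}}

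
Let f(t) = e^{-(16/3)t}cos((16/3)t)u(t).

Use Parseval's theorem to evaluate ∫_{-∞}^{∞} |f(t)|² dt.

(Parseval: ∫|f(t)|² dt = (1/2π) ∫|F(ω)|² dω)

∫|f(t)|² dt = \frac{9}{128}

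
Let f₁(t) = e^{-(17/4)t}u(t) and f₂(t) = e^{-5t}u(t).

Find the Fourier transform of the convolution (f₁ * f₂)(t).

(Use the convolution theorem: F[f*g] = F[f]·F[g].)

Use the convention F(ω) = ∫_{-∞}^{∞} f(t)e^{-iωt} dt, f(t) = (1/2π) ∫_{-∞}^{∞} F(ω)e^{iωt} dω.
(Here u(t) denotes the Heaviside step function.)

F[f₁*f₂](ω) = \frac{4}{\left(i \omega + 5\right) \left(4 i \omega + 17\right)}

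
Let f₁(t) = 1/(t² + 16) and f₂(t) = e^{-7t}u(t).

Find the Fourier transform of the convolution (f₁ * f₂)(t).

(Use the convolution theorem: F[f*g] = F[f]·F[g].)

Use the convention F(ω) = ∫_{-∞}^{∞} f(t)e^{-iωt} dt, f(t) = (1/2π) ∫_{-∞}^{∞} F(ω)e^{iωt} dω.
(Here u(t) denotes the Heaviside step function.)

F[f₁*f₂](ω) = \frac{\pi e^{- 4 \left|{\omega}\right|}}{4 \left(i \omega + 7\right)}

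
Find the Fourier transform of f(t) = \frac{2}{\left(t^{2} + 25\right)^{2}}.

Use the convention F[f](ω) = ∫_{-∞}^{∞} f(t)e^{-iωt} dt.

F(ω) = \frac{\pi \left(5 \left|{\omega}\right| + 1\right) e^{- 5 \left|{\omega}\right|}}{125}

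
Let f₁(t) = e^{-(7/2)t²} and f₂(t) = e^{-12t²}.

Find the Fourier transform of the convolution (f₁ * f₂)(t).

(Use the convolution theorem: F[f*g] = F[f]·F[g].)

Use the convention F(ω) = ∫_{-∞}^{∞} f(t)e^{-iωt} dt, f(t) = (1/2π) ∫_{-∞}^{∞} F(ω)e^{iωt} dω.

F[f₁*f₂](ω) = \frac{\sqrt{42} \pi e^{- \frac{31 \omega^{2}}{336}}}{42}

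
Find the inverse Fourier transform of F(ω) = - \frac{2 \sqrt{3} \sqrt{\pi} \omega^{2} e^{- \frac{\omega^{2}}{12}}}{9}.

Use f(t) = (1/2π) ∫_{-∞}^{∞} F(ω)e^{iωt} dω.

f(t) = 2 \left(12 t^{2} - 2\right) e^{- 3 t^{2}}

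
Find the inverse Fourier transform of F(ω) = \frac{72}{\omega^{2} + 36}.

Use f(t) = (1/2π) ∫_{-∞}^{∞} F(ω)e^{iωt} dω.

f(t) = 6 e^{- 6 \left|{t}\right|}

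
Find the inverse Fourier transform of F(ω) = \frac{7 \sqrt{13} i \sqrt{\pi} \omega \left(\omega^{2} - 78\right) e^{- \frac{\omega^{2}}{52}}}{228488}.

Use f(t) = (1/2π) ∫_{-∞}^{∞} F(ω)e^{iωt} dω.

f(t) = 7 t^{3} e^{- 13 t^{2}}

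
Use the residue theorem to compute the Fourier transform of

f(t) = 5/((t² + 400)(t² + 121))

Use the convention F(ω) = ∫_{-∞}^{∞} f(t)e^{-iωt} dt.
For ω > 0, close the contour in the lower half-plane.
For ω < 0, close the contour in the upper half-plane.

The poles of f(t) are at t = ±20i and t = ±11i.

Let g(z) = f(z)e^{-iωz}; for large |z| the factor e^{-iωz} decays in the lower half-plane when ω > 0 and in the upper half-plane when ω < 0.

Case ω > 0 (lower half-plane, clockwise contour ⇒ F(ω) = -2πi·ΣRes):
  Res_{z = - 20 i} g(z) = - \frac{i e^{- 20 \omega}}{2232}
  Res_{z = - 11 i} g(z) = \frac{5 i e^{- 11 \omega}}{6138}
  F(ω) = -2πi·ΣRes = \frac{\pi \left(20 e^{9 \omega} - 11\right) e^{- 20 \omega}}{12276}

Case ω < 0 (upper half-plane, counterclockwise contour ⇒ F(ω) = +2πi·ΣRes):
  Res_{z = 20 i} g(z) = \frac{i e^{20 \omega}}{2232}
  Res_{z = 11 i} g(z) = - \frac{5 i e^{11 \omega}}{6138}
  F(ω) = 2πi·ΣRes = \frac{\pi \left(20 - 11 e^{9 \omega}\right) e^{11 \omega}}{12276}

Both cases combine into a single formula in |ω|:

F(ω) = \frac{\pi \left(20 e^{9 \left|{\omega}\right|} - 11\right) e^{- 20 \left|{\omega}\right|}}{12276}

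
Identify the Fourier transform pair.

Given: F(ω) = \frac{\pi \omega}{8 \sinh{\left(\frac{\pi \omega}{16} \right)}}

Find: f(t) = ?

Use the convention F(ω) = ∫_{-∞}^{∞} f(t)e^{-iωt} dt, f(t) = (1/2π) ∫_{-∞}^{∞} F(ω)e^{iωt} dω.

f(t) = \frac{8}{\cosh^{2}{\left(8 t \right)}}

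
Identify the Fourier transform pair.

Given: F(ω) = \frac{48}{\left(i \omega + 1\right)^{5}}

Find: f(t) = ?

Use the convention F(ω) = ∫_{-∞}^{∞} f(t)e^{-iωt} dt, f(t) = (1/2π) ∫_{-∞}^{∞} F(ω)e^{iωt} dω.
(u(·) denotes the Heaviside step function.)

f(t) = 2 t^{4} e^{- t} u\left(t\right)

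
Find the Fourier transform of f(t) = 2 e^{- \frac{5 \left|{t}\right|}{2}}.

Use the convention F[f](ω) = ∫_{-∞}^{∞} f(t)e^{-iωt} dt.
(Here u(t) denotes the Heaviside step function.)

F(ω) = \frac{40}{4 \omega^{2} + 25}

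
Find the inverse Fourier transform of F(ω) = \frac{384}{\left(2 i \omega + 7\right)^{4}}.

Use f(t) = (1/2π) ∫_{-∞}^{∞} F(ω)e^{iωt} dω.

f(t) = 4 t^{3} e^{- \frac{7 t}{2}} u\left(t\right)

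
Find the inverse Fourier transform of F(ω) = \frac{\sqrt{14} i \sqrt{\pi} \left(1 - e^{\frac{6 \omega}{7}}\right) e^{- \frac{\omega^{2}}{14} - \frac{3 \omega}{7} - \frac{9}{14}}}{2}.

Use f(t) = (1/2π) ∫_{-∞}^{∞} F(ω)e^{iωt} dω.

f(t) = 7 e^{- \frac{7 t^{2}}{2}} \sin{\left(3 t \right)}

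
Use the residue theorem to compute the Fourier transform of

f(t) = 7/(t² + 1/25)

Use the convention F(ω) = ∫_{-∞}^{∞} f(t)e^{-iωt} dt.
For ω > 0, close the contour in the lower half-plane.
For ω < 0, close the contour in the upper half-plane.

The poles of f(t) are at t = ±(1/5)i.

Let g(z) = f(z)e^{-iωz}; for large |z| the factor e^{-iωz} decays in the lower half-plane when ω > 0 and in the upper half-plane when ω < 0.

Case ω > 0 (lower half-plane, clockwise contour ⇒ F(ω) = -2πi·ΣRes):
  Res_{z = - \frac{i}{5}} g(z) = \frac{35 i e^{- \frac{\omega}{5}}}{2}
  F(ω) = -2πi·ΣRes = 35 \pi e^{- \frac{\omega}{5}}

Case ω < 0 (upper half-plane, counterclockwise contour ⇒ F(ω) = +2πi·ΣRes):
  Res_{z = \frac{i}{5}} g(z) = - \frac{35 i e^{\frac{\omega}{5}}}{2}
  F(ω) = 2πi·ΣRes = 35 \pi e^{\frac{\omega}{5}}

Both cases combine into a single formula in |ω|:

F(ω) = 35 \pi e^{- \frac{\left|{\omega}\right|}{5}}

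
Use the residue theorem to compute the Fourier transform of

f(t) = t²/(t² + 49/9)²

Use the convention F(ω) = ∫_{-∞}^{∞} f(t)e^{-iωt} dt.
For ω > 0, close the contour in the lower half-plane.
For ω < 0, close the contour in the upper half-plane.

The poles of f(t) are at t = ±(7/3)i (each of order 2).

Let g(z) = f(z)e^{-iωz}; for large |z| the factor e^{-iωz} decays in the lower half-plane when ω > 0 and in the upper half-plane when ω < 0.

Case ω > 0 (lower half-plane, clockwise contour ⇒ F(ω) = -2πi·ΣRes):
  Res_{z = - \frac{7 i}{3}} g(z) = \frac{i \left(3 - 7 \omega\right) e^{- \frac{7 \omega}{3}}}{28} (pole of order 2)
  F(ω) = -2πi·ΣRes = \frac{\pi \left(3 - 7 \omega\right) e^{- \frac{7 \omega}{3}}}{14}

Case ω < 0 (upper half-plane, counterclockwise contour ⇒ F(ω) = +2πi·ΣRes):
  Res_{z = \frac{7 i}{3}} g(z) = \frac{i \left(- 7 \omega - 3\right) e^{\frac{7 \omega}{3}}}{28} (pole of order 2)
  F(ω) = 2πi·ΣRes = \frac{\pi \left(7 \omega + 3\right) e^{\frac{7 \omega}{3}}}{14}

Both cases combine into a single formula in |ω|:

F(ω) = \frac{\pi \left(3 - 7 \left|{\omega}\right|\right) e^{- \frac{7 \left|{\omega}\right|}{3}}}{14}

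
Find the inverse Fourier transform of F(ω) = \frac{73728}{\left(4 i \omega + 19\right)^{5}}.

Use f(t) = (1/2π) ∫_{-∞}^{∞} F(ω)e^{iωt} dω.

f(t) = 3 t^{4} e^{- \frac{19 t}{4}} u\left(t\right)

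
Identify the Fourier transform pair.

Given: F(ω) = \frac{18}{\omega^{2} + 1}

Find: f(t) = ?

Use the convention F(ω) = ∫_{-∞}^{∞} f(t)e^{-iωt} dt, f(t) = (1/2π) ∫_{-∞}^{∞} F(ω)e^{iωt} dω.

f(t) = 9 e^{- \left|{t}\right|}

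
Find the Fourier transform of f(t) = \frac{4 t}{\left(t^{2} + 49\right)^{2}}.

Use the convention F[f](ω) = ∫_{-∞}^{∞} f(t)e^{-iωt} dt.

F(ω) = - \frac{2 i \pi \omega e^{- 7 \left|{\omega}\right|}}{7}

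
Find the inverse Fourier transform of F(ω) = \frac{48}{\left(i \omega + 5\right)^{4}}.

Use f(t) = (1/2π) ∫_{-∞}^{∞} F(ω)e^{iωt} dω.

f(t) = 8 t^{3} e^{- 5 t} u\left(t\right)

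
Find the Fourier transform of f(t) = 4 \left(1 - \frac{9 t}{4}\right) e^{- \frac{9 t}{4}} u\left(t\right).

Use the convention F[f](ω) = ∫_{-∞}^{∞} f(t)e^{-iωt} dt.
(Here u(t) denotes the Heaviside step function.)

F(ω) = \frac{64 i \omega}{- 16 \omega^{2} + 72 i \omega + 81}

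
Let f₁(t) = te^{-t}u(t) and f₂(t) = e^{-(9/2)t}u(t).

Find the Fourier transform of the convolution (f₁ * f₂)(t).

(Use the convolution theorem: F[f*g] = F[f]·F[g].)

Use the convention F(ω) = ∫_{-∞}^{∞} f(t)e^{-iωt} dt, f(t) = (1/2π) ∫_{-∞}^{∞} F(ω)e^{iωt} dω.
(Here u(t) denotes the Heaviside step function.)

F[f₁*f₂](ω) = \frac{2}{\left(i \omega + 1\right)^{2} \left(2 i \omega + 9\right)}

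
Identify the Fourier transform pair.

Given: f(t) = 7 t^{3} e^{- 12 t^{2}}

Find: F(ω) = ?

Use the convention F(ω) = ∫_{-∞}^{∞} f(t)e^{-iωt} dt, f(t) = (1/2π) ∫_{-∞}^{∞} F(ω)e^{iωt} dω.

F(ω) = \frac{7 \sqrt{3} i \sqrt{\pi} \omega \left(\omega^{2} - 72\right) e^{- \frac{\omega^{2}}{48}}}{82944}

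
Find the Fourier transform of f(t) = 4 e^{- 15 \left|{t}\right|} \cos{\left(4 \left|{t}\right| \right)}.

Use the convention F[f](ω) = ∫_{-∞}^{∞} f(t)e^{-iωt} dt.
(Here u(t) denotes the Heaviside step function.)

F(ω) = \frac{120 \left(\omega^{2} + 241\right)}{\omega^{4} + 418 \omega^{2} + 58081}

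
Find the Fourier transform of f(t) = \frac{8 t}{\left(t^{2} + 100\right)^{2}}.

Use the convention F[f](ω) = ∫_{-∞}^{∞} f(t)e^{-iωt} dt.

F(ω) = - \frac{2 i \pi \omega e^{- 10 \left|{\omega}\right|}}{5}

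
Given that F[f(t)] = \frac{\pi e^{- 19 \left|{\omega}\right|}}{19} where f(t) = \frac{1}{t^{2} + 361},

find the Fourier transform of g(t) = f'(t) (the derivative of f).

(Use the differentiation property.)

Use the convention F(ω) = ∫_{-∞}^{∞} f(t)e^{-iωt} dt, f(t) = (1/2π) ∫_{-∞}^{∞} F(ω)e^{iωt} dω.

F[g](ω) = \frac{i \pi \omega e^{- 19 \left|{\omega}\right|}}{19}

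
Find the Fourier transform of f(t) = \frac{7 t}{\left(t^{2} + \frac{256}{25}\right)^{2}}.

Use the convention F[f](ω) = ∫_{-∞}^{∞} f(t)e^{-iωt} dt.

F(ω) = - \frac{35 i \pi \omega e^{- \frac{16 \left|{\omega}\right|}{5}}}{32}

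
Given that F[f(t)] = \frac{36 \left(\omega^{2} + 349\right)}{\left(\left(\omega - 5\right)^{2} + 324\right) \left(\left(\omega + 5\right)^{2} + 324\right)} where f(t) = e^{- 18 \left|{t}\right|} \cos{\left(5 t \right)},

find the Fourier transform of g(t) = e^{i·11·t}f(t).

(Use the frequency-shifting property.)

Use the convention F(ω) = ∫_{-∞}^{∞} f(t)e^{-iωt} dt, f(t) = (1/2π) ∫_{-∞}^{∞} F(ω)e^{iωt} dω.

F[g](ω) = \frac{36 \left(\left(\omega - 11\right)^{2} + 349\right)}{\left(\left(\omega - 16\right)^{2} + 324\right) \left(\left(\omega - 6\right)^{2} + 324\right)}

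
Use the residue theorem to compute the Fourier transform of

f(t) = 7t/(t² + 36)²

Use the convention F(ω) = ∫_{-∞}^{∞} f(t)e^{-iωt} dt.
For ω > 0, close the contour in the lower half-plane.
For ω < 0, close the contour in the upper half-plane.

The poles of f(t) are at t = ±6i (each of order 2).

Let g(z) = f(z)e^{-iωz}; for large |z| the factor e^{-iωz} decays in the lower half-plane when ω > 0 and in the upper half-plane when ω < 0.

Case ω > 0 (lower half-plane, clockwise contour ⇒ F(ω) = -2πi·ΣRes):
  Res_{z = - 6 i} g(z) = \frac{7 \omega e^{- 6 \omega}}{24} (pole of order 2)
  F(ω) = -2πi·ΣRes = - \frac{7 i \pi \omega e^{- 6 \omega}}{12}

Case ω < 0 (upper half-plane, counterclockwise contour ⇒ F(ω) = +2πi·ΣRes):
  Res_{z = 6 i} g(z) = - \frac{7 \omega e^{6 \omega}}{24} (pole of order 2)
  F(ω) = 2πi·ΣRes = - \frac{7 i \pi \omega e^{6 \omega}}{12}

Both cases combine into a single formula in |ω|:

F(ω) = - \frac{7 i \pi \omega e^{- 6 \left|{\omega}\right|}}{12}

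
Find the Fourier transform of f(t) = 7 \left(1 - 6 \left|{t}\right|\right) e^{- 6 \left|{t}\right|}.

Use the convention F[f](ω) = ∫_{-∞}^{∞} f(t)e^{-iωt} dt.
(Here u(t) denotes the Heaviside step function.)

F(ω) = \frac{168 \omega^{2}}{\left(\omega^{2} + 36\right)^{2}}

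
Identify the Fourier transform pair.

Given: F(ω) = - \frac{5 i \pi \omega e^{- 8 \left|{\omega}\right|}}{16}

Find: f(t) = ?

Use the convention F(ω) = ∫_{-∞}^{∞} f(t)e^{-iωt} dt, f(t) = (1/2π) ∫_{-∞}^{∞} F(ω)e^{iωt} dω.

f(t) = \frac{5 t}{\left(t^{2} + 64\right)^{2}}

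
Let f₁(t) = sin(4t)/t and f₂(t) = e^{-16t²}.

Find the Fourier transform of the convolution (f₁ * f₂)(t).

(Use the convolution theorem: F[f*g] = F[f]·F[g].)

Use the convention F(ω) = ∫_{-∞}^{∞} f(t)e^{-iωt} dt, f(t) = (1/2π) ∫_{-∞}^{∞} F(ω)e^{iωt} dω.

F[f₁*f₂](ω) = \begin{cases} \frac{\pi^{\frac{3}{2}} e^{- \frac{\omega^{2}}{64}}}{4} & \text{for}\: \omega > -4 \wedge \omega < 4 \\0 & \text{otherwise} \end{cases}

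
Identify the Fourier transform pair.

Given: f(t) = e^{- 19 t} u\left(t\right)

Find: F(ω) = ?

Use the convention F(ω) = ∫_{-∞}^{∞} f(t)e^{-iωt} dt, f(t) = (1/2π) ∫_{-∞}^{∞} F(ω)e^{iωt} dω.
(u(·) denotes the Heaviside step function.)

F(ω) = \frac{1}{i \omega + 19}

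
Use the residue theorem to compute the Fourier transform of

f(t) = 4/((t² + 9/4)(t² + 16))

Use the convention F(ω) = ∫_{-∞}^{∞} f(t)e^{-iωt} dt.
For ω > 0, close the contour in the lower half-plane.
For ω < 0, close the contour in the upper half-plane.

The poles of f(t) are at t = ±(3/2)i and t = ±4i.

Let g(z) = f(z)e^{-iωz}; for large |z| the factor e^{-iωz} decays in the lower half-plane when ω > 0 and in the upper half-plane when ω < 0.

Case ω > 0 (lower half-plane, clockwise contour ⇒ F(ω) = -2πi·ΣRes):
  Res_{z = - \frac{3 i}{2}} g(z) = \frac{16 i e^{- \frac{3 \omega}{2}}}{165}
  Res_{z = - 4 i} g(z) = - \frac{2 i e^{- 4 \omega}}{55}
  F(ω) = -2πi·ΣRes = - \frac{4 \pi e^{- 4 \omega}}{55} + \frac{32 \pi e^{- \frac{3 \omega}{2}}}{165}

Case ω < 0 (upper half-plane, counterclockwise contour ⇒ F(ω) = +2πi·ΣRes):
  Res_{z = \frac{3 i}{2}} g(z) = - \frac{16 i e^{\frac{3 \omega}{2}}}{165}
  Res_{z = 4 i} g(z) = \frac{2 i e^{4 \omega}}{55}
  F(ω) = 2πi·ΣRes = \frac{4 \pi \left(8 e^{\frac{3 \omega}{2}} - 3 e^{4 \omega}\right)}{165}

Both cases combine into a single formula in |ω|:

F(ω) = - \frac{4 \pi e^{- 4 \left|{\omega}\right|}}{55} + \frac{32 \pi e^{- \frac{3 \left|{\omega}\right|}{2}}}{165}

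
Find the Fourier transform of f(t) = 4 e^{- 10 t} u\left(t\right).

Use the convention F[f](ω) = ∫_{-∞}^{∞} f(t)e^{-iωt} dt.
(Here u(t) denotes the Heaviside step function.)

F(ω) = \frac{4}{i \omega + 10}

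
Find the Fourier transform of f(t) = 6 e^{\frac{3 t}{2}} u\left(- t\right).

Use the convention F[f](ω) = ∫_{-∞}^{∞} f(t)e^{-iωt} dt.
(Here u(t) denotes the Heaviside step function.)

F(ω) = - \frac{12}{2 i \omega - 3}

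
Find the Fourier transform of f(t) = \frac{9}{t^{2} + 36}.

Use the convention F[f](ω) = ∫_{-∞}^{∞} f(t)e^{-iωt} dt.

F(ω) = \frac{3 \pi e^{- 6 \left|{\omega}\right|}}{2}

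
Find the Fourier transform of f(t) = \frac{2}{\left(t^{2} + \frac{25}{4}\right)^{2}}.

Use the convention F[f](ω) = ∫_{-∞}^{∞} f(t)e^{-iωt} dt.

F(ω) = \frac{4 \pi \left(5 \left|{\omega}\right| + 2\right) e^{- \frac{5 \left|{\omega}\right|}{2}}}{125}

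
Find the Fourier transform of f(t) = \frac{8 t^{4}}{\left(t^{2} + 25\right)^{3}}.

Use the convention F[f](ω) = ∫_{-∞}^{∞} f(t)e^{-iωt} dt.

F(ω) = \frac{\pi \left(25 \omega^{2} - 25 \left|{\omega}\right| + 3\right) e^{- 5 \left|{\omega}\right|}}{5}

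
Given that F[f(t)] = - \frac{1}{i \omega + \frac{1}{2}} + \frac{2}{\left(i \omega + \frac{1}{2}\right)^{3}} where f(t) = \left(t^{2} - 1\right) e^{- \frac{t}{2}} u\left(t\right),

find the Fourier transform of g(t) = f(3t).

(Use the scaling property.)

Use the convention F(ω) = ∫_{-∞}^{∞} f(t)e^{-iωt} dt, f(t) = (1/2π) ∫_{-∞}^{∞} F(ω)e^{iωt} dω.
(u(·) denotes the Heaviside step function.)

F[g](ω) = \frac{2 \left(144 i \omega - \left(2 i \omega + 3\right)^{3} + 216\right)}{\left(2 i \omega + 3\right)^{4}}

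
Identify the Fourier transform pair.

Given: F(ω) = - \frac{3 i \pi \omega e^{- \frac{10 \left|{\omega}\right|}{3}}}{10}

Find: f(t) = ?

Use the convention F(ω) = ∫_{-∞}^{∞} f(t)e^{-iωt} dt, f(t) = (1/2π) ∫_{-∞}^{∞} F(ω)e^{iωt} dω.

f(t) = \frac{2 t}{\left(t^{2} + \frac{100}{9}\right)^{2}}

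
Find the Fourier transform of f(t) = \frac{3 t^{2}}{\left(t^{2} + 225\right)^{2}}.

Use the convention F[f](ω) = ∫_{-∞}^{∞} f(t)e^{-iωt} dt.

F(ω) = \frac{\pi \left(1 - 15 \left|{\omega}\right|\right) e^{- 15 \left|{\omega}\right|}}{10}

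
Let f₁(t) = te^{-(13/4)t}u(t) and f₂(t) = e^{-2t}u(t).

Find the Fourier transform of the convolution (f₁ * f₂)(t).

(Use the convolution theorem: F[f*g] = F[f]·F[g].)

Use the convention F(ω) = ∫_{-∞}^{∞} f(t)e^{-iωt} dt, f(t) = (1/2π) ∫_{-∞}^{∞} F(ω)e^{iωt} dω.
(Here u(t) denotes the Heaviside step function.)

F[f₁*f₂](ω) = \frac{16}{\left(i \omega + 2\right) \left(4 i \omega + 13\right)^{2}}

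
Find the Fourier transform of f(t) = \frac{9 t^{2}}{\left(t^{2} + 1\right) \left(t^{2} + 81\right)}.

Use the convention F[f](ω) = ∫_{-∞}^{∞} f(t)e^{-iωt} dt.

F(ω) = \frac{9 \pi \left(9 - e^{8 \left|{\omega}\right|}\right) e^{- 9 \left|{\omega}\right|}}{80}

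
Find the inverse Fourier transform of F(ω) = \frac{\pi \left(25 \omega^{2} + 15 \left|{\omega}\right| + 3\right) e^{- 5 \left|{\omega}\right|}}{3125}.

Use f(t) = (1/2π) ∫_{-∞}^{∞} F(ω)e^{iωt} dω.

f(t) = \frac{8}{\left(t^{2} + 25\right)^{3}}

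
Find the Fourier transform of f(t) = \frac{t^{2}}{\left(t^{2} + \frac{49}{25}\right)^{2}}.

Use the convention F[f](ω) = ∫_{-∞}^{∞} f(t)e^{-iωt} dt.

F(ω) = \frac{\pi \left(5 - 7 \left|{\omega}\right|\right) e^{- \frac{7 \left|{\omega}\right|}{5}}}{14}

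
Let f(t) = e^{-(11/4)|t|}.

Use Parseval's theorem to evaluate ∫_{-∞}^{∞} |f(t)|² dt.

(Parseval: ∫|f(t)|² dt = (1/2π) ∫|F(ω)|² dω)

∫|f(t)|² dt = \frac{4}{11}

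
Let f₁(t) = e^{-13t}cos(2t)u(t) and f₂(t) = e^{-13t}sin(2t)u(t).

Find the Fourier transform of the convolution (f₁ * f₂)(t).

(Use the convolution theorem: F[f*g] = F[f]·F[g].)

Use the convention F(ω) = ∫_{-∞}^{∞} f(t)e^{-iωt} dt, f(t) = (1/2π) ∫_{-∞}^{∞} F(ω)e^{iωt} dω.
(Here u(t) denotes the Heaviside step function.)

F[f₁*f₂](ω) = \frac{2 \left(i \omega + 13\right)}{\left(\left(i \omega + 13\right)^{2} + 4\right)^{2}}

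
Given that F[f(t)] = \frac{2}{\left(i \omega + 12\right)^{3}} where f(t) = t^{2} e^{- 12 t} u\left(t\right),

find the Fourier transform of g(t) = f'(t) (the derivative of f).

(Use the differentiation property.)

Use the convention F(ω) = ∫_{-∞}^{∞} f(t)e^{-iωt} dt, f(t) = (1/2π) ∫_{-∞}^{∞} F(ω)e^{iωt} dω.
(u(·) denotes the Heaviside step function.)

F[g](ω) = \frac{2 i \omega}{\left(i \omega + 12\right)^{3}}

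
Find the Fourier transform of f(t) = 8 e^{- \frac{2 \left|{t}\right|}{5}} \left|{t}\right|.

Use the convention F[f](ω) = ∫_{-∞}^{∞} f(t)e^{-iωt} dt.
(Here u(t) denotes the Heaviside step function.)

F(ω) = \frac{400 \left(4 - 25 \omega^{2}\right)}{\left(25 \omega^{2} + 4\right)^{2}}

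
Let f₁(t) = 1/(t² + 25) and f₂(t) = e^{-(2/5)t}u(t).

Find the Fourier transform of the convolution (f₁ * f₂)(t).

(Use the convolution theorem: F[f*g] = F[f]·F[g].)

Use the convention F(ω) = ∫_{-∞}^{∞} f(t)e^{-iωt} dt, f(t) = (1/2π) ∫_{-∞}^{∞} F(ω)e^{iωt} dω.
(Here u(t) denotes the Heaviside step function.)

F[f₁*f₂](ω) = \frac{\pi e^{- 5 \left|{\omega}\right|}}{5 i \omega + 2}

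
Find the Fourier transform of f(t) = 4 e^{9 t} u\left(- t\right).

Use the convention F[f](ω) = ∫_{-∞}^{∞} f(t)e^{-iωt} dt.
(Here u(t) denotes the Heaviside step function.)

F(ω) = - \frac{4}{i \omega - 9}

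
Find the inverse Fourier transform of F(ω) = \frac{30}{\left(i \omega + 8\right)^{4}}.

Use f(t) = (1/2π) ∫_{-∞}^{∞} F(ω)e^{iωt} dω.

f(t) = 5 t^{3} e^{- 8 t} u\left(t\right)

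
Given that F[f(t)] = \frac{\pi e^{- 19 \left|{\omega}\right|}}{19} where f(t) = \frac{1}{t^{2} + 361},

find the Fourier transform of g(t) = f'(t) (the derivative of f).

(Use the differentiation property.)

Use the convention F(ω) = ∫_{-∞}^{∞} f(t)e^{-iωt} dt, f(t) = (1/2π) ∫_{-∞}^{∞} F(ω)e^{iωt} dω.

F[g](ω) = \frac{i \pi \omega e^{- 19 \left|{\omega}\right|}}{19}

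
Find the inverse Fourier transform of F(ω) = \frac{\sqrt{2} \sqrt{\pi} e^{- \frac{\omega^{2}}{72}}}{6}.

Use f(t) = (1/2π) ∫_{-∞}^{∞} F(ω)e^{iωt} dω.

f(t) = e^{- 18 t^{2}}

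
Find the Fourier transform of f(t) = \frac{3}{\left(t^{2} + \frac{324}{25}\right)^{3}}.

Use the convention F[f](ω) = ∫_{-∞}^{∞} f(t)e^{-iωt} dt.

F(ω) = \frac{125 \pi \left(108 \omega^{2} + 90 \left|{\omega}\right| + 25\right) e^{- \frac{18 \left|{\omega}\right|}{5}}}{1679616}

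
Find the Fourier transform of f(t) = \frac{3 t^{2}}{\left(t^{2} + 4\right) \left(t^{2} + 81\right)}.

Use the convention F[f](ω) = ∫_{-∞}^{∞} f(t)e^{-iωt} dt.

F(ω) = \frac{3 \pi \left(9 - 2 e^{7 \left|{\omega}\right|}\right) e^{- 9 \left|{\omega}\right|}}{77}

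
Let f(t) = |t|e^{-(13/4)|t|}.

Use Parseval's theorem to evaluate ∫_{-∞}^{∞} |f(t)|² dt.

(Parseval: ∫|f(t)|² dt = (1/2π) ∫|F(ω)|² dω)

∫|f(t)|² dt = \frac{32}{2197}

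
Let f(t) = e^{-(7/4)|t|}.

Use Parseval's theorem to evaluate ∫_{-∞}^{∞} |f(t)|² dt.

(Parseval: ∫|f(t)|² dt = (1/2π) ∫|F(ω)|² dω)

∫|f(t)|² dt = \frac{4}{7}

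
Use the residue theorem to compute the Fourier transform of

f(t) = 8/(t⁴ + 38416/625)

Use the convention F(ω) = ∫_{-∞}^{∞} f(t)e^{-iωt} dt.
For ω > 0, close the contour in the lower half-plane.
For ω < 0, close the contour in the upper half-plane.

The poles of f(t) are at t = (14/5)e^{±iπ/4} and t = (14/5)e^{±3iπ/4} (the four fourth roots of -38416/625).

Let g(z) = f(z)e^{-iωz}; for large |z| the factor e^{-iωz} decays in the lower half-plane when ω > 0 and in the upper half-plane when ω < 0.

Case ω > 0 (lower half-plane, clockwise contour ⇒ F(ω) = -2πi·ΣRes):
  Res_{z = - \frac{7 \sqrt{2}}{5} - \frac{7 \sqrt{2} i}{5}} g(z) = \frac{125 \sqrt{2} i \left(1 - i\right) e^{\frac{7 \sqrt{2} \omega \left(-1 + i\right)}{5}}}{2744}
  Res_{z = \frac{7 \sqrt{2}}{5} - \frac{7 \sqrt{2} i}{5}} g(z) = \frac{125 \sqrt{2} i \left(1 + i\right) e^{- \frac{7 \sqrt{2} \omega \left(1 + i\right)}{5}}}{2744}
  F(ω) = -2πi·ΣRes = \frac{125 \sqrt{2} \pi \left(1 - i\right) \left(e^{\frac{14 \sqrt{2} i \omega}{5}} + i\right) e^{- \frac{7 \sqrt{2} \omega \left(1 + i\right)}{5}}}{1372} = \frac{125 \pi e^{- \frac{7 \sqrt{2} \omega}{5}} \sin{\left(\frac{7 \sqrt{2} \omega}{5} + \frac{\pi}{4} \right)}}{343}

Case ω < 0 (upper half-plane, counterclockwise contour ⇒ F(ω) = +2πi·ΣRes):
  Res_{z = \frac{7 \sqrt{2}}{5} + \frac{7 \sqrt{2} i}{5}} g(z) = \frac{125 \sqrt{2} i \left(-1 + i\right) e^{\frac{7 \sqrt{2} \omega \left(1 - i\right)}{5}}}{2744}
  Res_{z = - \frac{7 \sqrt{2}}{5} + \frac{7 \sqrt{2} i}{5}} g(z) = \frac{125 \sqrt{2} \left(1 - i\right) e^{\frac{7 \sqrt{2} \omega \left(1 + i\right)}{5}}}{2744}
  F(ω) = 2πi·ΣRes = - \frac{125 \sqrt{2} i \pi \left(i \left(1 - i\right) e^{\frac{7 \sqrt{2} \omega \left(1 - i\right)}{5}} - \left(1 - i\right) e^{\frac{7 \sqrt{2} \omega \left(1 + i\right)}{5}}\right)}{1372} = \frac{125 \pi e^{\frac{7 \sqrt{2} \omega}{5}} \cos{\left(\frac{7 \sqrt{2} \omega}{5} + \frac{\pi}{4} \right)}}{343}

Both cases combine into a single formula in |ω|:

F(ω) = \frac{125 \pi e^{- \frac{7 \sqrt{2} \left|{\omega}\right|}{5}} \sin{\left(\frac{7 \sqrt{2} \left|{\omega}\right|}{5} + \frac{\pi}{4} \right)}}{343}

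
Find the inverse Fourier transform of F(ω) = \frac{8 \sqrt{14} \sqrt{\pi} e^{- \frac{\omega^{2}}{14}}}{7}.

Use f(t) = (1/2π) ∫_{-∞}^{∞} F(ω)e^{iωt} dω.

f(t) = 8 e^{- \frac{7 t^{2}}{2}}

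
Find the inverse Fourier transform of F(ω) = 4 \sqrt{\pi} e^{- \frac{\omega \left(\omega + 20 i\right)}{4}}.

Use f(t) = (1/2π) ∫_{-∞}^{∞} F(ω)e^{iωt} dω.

f(t) = 4 e^{- \left(t - 5\right)^{2}}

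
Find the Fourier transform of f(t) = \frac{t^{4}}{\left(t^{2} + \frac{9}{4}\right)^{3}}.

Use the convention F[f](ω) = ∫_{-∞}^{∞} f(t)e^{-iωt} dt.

F(ω) = \frac{\pi \left(3 \omega^{2} - 10 \left|{\omega}\right| + 4\right) e^{- \frac{3 \left|{\omega}\right|}{2}}}{16}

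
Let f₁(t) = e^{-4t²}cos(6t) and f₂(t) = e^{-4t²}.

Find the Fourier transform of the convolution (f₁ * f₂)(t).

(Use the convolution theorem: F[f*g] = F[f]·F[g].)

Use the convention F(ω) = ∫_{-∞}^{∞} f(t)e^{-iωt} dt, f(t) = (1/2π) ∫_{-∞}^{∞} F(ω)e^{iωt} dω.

F[f₁*f₂](ω) = \frac{\pi \left(e^{\frac{3 \omega}{2}} + 1\right) e^{- \frac{\omega^{2}}{8} - \frac{3 \omega}{4} - \frac{9}{4}}}{8}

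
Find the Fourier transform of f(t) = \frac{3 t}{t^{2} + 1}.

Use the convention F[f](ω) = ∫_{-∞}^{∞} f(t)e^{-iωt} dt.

F(ω) = - 3 i \pi e^{- \left|{\omega}\right|} \operatorname{sign}{\left(\omega \right)}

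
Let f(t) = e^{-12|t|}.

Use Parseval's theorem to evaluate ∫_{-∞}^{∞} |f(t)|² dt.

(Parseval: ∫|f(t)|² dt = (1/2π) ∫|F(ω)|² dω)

∫|f(t)|² dt = \frac{1}{12}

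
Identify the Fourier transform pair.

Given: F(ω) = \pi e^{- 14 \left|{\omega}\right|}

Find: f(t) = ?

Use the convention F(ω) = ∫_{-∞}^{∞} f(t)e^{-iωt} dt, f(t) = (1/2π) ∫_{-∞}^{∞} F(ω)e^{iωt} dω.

f(t) = \frac{14}{t^{2} + 196}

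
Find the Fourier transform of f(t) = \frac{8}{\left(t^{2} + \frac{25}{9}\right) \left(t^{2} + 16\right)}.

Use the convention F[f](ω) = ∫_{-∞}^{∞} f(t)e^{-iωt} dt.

F(ω) = - \frac{18 \pi e^{- 4 \left|{\omega}\right|}}{119} + \frac{216 \pi e^{- \frac{5 \left|{\omega}\right|}{3}}}{595}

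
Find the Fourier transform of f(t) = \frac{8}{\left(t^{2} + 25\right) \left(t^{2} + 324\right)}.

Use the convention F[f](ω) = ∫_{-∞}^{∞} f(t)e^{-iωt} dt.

F(ω) = \frac{4 \pi \left(18 e^{13 \left|{\omega}\right|} - 5\right) e^{- 18 \left|{\omega}\right|}}{13455}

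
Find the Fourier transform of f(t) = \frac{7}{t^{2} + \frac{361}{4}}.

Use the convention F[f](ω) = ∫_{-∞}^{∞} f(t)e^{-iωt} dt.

F(ω) = \frac{14 \pi e^{- \frac{19 \left|{\omega}\right|}{2}}}{19}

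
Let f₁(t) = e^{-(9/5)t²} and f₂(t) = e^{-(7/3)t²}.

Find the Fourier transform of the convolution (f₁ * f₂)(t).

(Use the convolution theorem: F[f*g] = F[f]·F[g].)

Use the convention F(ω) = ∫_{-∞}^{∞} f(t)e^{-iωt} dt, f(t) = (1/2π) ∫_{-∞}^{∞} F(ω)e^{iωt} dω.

F[f₁*f₂](ω) = \frac{\sqrt{105} \pi e^{- \frac{31 \omega^{2}}{126}}}{21}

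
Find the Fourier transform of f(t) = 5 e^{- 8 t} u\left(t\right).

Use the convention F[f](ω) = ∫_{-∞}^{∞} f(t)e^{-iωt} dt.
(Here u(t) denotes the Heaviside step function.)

F(ω) = \frac{5}{i \omega + 8}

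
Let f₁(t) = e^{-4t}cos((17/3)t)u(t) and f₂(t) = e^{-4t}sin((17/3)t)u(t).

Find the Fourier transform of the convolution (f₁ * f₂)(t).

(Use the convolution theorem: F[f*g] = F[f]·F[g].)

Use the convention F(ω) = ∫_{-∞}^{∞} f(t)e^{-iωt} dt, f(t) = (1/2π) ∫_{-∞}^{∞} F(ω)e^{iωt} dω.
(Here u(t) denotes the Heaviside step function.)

F[f₁*f₂](ω) = \frac{459 \left(i \omega + 4\right)}{\left(9 \left(i \omega + 4\right)^{2} + 289\right)^{2}}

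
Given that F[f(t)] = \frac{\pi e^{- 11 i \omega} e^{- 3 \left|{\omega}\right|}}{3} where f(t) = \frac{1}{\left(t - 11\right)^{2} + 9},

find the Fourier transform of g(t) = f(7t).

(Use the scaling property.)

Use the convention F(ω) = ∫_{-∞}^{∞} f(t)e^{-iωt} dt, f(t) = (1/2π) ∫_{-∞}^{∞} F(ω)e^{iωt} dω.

F[g](ω) = \frac{\pi e^{- \frac{11 i \omega}{7} - \frac{3 \left|{\omega}\right|}{7}}}{21}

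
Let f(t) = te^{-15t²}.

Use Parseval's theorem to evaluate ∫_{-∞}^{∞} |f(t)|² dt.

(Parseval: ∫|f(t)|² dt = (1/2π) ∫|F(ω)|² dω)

∫|f(t)|² dt = \frac{\sqrt{30} \sqrt{\pi}}{1800}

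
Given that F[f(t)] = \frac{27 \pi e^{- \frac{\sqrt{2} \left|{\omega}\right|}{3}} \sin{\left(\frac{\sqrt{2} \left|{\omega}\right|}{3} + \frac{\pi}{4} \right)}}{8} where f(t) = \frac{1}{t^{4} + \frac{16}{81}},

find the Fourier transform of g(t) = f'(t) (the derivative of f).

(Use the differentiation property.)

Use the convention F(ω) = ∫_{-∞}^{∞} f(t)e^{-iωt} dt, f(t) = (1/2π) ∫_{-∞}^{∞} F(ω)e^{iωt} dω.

F[g](ω) = \frac{27 i \pi \omega e^{- \frac{\sqrt{2} \left|{\omega}\right|}{3}} \sin{\left(\frac{\sqrt{2} \left|{\omega}\right|}{3} + \frac{\pi}{4} \right)}}{8}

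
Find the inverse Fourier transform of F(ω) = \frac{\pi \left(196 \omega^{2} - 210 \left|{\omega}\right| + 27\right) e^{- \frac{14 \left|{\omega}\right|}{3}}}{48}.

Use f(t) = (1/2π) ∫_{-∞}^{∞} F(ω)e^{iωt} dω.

f(t) = \frac{7 t^{4}}{\left(t^{2} + \frac{196}{9}\right)^{3}}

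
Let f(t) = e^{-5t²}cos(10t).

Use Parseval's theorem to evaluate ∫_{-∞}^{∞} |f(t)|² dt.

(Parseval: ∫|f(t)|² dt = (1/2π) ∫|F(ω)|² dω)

∫|f(t)|² dt = \frac{\sqrt{10} \sqrt{\pi} \left(1 + e^{10}\right)}{20 e^{10}}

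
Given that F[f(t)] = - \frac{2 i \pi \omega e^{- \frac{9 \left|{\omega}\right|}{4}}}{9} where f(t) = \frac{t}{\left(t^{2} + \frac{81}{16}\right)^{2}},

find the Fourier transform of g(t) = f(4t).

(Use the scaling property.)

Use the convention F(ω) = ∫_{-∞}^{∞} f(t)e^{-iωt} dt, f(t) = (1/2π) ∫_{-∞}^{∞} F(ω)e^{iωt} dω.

F[g](ω) = - \frac{i \pi \omega e^{- \frac{9 \left|{\omega}\right|}{16}}}{72}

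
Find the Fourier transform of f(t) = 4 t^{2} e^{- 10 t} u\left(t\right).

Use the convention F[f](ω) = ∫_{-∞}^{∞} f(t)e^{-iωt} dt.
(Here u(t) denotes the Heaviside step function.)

F(ω) = \frac{8}{\left(i \omega + 10\right)^{3}}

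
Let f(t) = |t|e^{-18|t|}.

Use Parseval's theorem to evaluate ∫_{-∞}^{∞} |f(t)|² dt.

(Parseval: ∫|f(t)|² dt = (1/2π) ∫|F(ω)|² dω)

∫|f(t)|² dt = \frac{1}{11664}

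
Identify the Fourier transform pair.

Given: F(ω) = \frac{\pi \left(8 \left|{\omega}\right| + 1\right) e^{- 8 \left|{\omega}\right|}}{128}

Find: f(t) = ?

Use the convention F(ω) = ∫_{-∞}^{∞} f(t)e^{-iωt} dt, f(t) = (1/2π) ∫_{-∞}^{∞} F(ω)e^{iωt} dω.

f(t) = \frac{8}{\left(t^{2} + 64\right)^{2}}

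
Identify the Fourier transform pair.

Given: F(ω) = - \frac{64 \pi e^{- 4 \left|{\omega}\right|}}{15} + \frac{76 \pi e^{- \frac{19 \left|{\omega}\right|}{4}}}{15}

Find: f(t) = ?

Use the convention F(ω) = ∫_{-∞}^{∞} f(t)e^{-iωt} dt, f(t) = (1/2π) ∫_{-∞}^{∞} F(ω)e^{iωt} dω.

f(t) = \frac{7 t^{2}}{\left(t^{2} + 16\right) \left(t^{2} + \frac{361}{16}\right)}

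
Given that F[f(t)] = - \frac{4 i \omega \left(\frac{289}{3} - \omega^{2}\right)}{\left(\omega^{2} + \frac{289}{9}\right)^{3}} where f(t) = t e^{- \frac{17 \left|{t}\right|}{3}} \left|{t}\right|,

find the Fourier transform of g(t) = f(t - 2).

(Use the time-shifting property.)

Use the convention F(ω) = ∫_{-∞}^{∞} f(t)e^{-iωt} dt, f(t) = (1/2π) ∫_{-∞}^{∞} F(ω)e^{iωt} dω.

F[g](ω) = \frac{972 i \omega \left(3 \omega^{2} - 289\right) e^{- 2 i \omega}}{\left(9 \omega^{2} + 289\right)^{3}}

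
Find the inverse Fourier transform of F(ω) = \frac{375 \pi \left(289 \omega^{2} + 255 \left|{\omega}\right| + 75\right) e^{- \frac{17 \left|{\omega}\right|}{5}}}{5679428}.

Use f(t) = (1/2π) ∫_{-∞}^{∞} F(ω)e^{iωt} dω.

f(t) = \frac{6}{\left(t^{2} + \frac{289}{25}\right)^{3}}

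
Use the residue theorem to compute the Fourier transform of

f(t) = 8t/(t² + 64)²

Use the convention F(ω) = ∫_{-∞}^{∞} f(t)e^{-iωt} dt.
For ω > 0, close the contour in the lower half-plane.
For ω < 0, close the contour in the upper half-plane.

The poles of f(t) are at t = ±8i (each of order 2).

Let g(z) = f(z)e^{-iωz}; for large |z| the factor e^{-iωz} decays in the lower half-plane when ω > 0 and in the upper half-plane when ω < 0.

Case ω > 0 (lower half-plane, clockwise contour ⇒ F(ω) = -2πi·ΣRes):
  Res_{z = - 8 i} g(z) = \frac{\omega e^{- 8 \omega}}{4} (pole of order 2)
  F(ω) = -2πi·ΣRes = - \frac{i \pi \omega e^{- 8 \omega}}{2}

Case ω < 0 (upper half-plane, counterclockwise contour ⇒ F(ω) = +2πi·ΣRes):
  Res_{z = 8 i} g(z) = - \frac{\omega e^{8 \omega}}{4} (pole of order 2)
  F(ω) = 2πi·ΣRes = - \frac{i \pi \omega e^{8 \omega}}{2}

Both cases combine into a single formula in |ω|:

F(ω) = - \frac{i \pi \omega e^{- 8 \left|{\omega}\right|}}{2}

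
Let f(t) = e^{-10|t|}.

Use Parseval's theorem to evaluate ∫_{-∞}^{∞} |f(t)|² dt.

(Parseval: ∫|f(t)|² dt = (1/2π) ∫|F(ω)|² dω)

∫|f(t)|² dt = \frac{1}{10}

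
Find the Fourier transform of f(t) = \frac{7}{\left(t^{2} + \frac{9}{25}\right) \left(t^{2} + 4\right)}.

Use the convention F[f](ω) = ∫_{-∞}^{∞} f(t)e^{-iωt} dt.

F(ω) = - \frac{25 \pi e^{- 2 \left|{\omega}\right|}}{26} + \frac{125 \pi e^{- \frac{3 \left|{\omega}\right|}{5}}}{39}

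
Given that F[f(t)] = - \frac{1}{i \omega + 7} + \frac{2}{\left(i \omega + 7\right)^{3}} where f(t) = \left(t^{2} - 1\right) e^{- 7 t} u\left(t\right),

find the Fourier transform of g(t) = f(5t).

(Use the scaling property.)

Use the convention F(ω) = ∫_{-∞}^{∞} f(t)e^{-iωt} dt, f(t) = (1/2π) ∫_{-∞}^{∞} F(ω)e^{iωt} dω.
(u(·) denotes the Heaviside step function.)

F[g](ω) = \frac{50 i \omega - \left(i \omega + 35\right)^{3} + 1750}{\left(i \omega + 35\right)^{4}}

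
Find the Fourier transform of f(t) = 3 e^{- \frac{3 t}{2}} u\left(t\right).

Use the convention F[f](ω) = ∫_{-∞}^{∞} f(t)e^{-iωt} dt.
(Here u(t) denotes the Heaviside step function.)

F(ω) = \frac{6}{2 i \omega + 3}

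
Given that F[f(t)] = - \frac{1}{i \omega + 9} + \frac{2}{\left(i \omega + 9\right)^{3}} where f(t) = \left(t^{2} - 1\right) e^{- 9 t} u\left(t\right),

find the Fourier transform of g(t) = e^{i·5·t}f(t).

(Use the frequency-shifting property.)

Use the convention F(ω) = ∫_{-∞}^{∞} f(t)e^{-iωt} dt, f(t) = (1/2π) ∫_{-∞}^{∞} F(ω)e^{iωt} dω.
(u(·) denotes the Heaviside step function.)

F[g](ω) = \frac{2 i \left(\omega - 5\right) - \left(i \left(\omega - 5\right) + 9\right)^{3} + 18}{\left(i \left(\omega - 5\right) + 9\right)^{4}}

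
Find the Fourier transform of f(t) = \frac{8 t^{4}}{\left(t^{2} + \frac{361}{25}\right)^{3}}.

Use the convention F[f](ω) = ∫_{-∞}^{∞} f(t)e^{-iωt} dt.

F(ω) = \frac{\pi \left(361 \omega^{2} - 475 \left|{\omega}\right| + 75\right) e^{- \frac{19 \left|{\omega}\right|}{5}}}{95}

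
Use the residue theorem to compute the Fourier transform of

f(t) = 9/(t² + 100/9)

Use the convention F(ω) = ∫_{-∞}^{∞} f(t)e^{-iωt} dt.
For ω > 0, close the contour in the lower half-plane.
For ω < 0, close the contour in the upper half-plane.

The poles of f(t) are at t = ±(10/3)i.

Let g(z) = f(z)e^{-iωz}; for large |z| the factor e^{-iωz} decays in the lower half-plane when ω > 0 and in the upper half-plane when ω < 0.

Case ω > 0 (lower half-plane, clockwise contour ⇒ F(ω) = -2πi·ΣRes):
  Res_{z = - \frac{10 i}{3}} g(z) = \frac{27 i e^{- \frac{10 \omega}{3}}}{20}
  F(ω) = -2πi·ΣRes = \frac{27 \pi e^{- \frac{10 \omega}{3}}}{10}

Case ω < 0 (upper half-plane, counterclockwise contour ⇒ F(ω) = +2πi·ΣRes):
  Res_{z = \frac{10 i}{3}} g(z) = - \frac{27 i e^{\frac{10 \omega}{3}}}{20}
  F(ω) = 2πi·ΣRes = \frac{27 \pi e^{\frac{10 \omega}{3}}}{10}

Both cases combine into a single formula in |ω|:

F(ω) = \frac{27 \pi e^{- \frac{10 \left|{\omega}\right|}{3}}}{10}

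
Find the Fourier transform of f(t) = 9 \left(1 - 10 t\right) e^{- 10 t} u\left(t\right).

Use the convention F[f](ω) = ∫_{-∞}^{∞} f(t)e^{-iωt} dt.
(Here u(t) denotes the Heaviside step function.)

F(ω) = \frac{9 i \omega}{- \omega^{2} + 20 i \omega + 100}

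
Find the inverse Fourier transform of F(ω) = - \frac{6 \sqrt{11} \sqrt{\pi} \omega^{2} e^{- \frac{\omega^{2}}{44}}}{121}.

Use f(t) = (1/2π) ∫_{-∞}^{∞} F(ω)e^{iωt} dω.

f(t) = 6 \left(44 t^{2} - 2\right) e^{- 11 t^{2}}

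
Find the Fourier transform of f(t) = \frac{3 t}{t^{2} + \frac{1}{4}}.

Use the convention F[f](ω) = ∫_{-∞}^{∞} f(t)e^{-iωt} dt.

F(ω) = - 3 i \pi e^{- \frac{\left|{\omega}\right|}{2}} \operatorname{sign}{\left(\omega \right)}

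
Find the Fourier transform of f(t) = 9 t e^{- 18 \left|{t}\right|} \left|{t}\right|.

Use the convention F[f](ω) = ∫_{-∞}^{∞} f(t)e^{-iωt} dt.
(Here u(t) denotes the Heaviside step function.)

F(ω) = \frac{36 i \omega \left(\omega^{2} - 972\right)}{\left(\omega^{2} + 324\right)^{3}}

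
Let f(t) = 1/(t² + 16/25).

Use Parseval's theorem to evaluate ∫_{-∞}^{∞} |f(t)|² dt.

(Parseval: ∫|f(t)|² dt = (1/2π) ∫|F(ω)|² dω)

∫|f(t)|² dt = \frac{125 \pi}{128}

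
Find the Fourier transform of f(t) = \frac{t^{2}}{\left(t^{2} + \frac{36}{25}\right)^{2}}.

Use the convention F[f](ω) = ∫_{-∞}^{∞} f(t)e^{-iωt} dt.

F(ω) = \frac{\pi \left(5 - 6 \left|{\omega}\right|\right) e^{- \frac{6 \left|{\omega}\right|}{5}}}{12}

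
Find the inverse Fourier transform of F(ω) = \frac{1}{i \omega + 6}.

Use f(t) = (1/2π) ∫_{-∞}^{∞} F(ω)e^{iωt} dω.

f(t) = e^{- 6 t} u\left(t\right)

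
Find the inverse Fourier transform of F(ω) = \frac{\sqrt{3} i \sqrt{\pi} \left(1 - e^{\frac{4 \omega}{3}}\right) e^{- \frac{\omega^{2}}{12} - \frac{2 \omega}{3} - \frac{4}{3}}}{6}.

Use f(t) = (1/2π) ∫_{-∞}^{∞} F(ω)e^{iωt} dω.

f(t) = e^{- 3 t^{2}} \sin{\left(4 t \right)}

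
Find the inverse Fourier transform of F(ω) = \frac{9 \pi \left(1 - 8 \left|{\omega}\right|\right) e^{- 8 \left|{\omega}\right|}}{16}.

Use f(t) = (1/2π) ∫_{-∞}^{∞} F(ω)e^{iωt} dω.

f(t) = \frac{9 t^{2}}{\left(t^{2} + 64\right)^{2}}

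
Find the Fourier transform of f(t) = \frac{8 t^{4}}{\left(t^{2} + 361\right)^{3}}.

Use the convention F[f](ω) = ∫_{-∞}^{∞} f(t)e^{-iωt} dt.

F(ω) = \frac{\pi \left(361 \omega^{2} - 95 \left|{\omega}\right| + 3\right) e^{- 19 \left|{\omega}\right|}}{19}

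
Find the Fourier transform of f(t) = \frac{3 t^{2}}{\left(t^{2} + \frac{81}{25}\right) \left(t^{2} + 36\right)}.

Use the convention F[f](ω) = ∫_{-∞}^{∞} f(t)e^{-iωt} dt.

F(ω) = \frac{50 \pi e^{- 6 \left|{\omega}\right|}}{91} - \frac{15 \pi e^{- \frac{9 \left|{\omega}\right|}{5}}}{91}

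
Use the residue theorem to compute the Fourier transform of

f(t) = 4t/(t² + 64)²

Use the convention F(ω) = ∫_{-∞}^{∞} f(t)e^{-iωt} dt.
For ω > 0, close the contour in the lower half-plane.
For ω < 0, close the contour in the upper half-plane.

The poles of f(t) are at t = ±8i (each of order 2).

Let g(z) = f(z)e^{-iωz}; for large |z| the factor e^{-iωz} decays in the lower half-plane when ω > 0 and in the upper half-plane when ω < 0.

Case ω > 0 (lower half-plane, clockwise contour ⇒ F(ω) = -2πi·ΣRes):
  Res_{z = - 8 i} g(z) = \frac{\omega e^{- 8 \omega}}{8} (pole of order 2)
  F(ω) = -2πi·ΣRes = - \frac{i \pi \omega e^{- 8 \omega}}{4}

Case ω < 0 (upper half-plane, counterclockwise contour ⇒ F(ω) = +2πi·ΣRes):
  Res_{z = 8 i} g(z) = - \frac{\omega e^{8 \omega}}{8} (pole of order 2)
  F(ω) = 2πi·ΣRes = - \frac{i \pi \omega e^{8 \omega}}{4}

Both cases combine into a single formula in |ω|:

F(ω) = - \frac{i \pi \omega e^{- 8 \left|{\omega}\right|}}{4}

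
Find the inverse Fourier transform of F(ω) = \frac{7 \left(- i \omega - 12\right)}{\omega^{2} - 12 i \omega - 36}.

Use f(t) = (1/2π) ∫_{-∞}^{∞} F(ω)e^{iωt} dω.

f(t) = 7 \left(6 t + 1\right) e^{- 6 t} u\left(t\right)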